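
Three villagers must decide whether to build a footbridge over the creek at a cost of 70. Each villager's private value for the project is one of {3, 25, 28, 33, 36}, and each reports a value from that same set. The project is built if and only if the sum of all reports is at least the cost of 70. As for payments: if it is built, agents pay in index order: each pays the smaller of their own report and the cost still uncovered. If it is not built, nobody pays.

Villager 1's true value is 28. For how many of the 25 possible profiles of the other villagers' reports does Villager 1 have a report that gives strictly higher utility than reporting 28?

Others report (25, 25): truth gives 0; report 25 gives 3 > 0. Violating.
Others report (25, 28): truth gives 0; report 25 gives 3 > 0. Violating.
Others report (25, 33): truth gives 0; report 25 gives 3 > 0. Violating.
Others report (25, 36): truth gives 0; report 25 gives 3 > 0. Violating.
Others report (3, 3): truth gives 0; no alternative beats it.
Others report (3, 25): truth gives 0; no alternative beats it.
(Checking all 25 profiles: 16 have a profitable deviation, 9 do not.)

16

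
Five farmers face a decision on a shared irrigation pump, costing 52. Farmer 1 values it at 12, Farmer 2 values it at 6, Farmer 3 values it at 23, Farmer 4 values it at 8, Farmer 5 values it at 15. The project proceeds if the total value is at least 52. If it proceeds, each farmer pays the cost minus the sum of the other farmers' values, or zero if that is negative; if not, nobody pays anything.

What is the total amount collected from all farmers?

14

Total value 64 ≥ cost 52, so it is built.
Farmer 1: others sum to 52; max(0, 52 - 52) = 0.
Farmer 2: others sum to 58; max(0, 52 - 58) = 0.
Farmer 3: others sum to 41; max(0, 52 - 41) = 11.
Farmer 4: others sum to 56; max(0, 52 - 56) = 0.
Farmer 5: others sum to 49; max(0, 52 - 49) = 3.
Total collected = 0 + 0 + 11 + 0 + 3 = 14.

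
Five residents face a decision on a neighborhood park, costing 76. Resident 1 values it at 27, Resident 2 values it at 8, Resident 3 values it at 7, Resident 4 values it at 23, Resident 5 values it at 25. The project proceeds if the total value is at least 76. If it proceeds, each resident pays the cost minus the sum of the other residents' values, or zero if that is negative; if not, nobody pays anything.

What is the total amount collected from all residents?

Total value 90 ≥ cost 76, so it is built.
Resident 1: others sum to 63; max(0, 76 - 63) = 13.
Resident 2: others sum to 82; max(0, 76 - 82) = 0.
Resident 3: others sum to 83; max(0, 76 - 83) = 0.
Resident 4: others sum to 67; max(0, 76 - 67) = 9.
Resident 5: others sum to 65; max(0, 76 - 65) = 11.
Total collected = 13 + 0 + 0 + 9 + 11 = 33.

33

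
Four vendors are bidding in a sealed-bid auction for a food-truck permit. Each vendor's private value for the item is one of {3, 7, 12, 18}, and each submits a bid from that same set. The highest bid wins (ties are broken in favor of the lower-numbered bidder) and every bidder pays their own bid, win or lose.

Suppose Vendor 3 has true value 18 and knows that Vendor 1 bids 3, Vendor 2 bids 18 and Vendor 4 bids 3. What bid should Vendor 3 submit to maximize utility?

Bid 3: loses but pays 3, utility -3.
Bid 7: loses but pays 7, utility -7.
Bid 12: loses but pays 12, utility -12.
Bid 18: loses but pays 18, utility -18.
The best choice is 3 with utility -3.

3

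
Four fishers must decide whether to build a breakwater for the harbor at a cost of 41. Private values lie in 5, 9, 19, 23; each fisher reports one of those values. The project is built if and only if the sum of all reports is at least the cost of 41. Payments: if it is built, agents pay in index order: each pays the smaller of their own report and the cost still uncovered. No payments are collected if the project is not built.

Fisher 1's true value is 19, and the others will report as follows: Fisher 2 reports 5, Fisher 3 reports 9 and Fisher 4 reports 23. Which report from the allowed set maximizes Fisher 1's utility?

Report 5: project built, pays 5, utility 19 - 5 = 14.
Report 9: project built, pays 9, utility 19 - 9 = 10.
Report 19: project built, pays 19, utility 19 - 19 = 0.
Report 23: project built, pays 23, utility 19 - 23 = -4.
The best choice is 5 with utility 14.

5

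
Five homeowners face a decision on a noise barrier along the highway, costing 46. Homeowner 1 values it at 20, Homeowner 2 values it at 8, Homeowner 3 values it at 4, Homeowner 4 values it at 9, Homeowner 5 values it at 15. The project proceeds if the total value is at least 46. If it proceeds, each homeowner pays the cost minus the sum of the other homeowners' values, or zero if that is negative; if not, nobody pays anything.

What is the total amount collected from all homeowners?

Total value 56 ≥ cost 46, so it is built.
Homeowner 1: others sum to 36; max(0, 46 - 36) = 10.
Homeowner 2: others sum to 48; max(0, 46 - 48) = 0.
Homeowner 3: others sum to 52; max(0, 46 - 52) = 0.
Homeowner 4: others sum to 47; max(0, 46 - 47) = 0.
Homeowner 5: others sum to 41; max(0, 46 - 41) = 5.
Total collected = 10 + 0 + 0 + 0 + 5 = 15.

15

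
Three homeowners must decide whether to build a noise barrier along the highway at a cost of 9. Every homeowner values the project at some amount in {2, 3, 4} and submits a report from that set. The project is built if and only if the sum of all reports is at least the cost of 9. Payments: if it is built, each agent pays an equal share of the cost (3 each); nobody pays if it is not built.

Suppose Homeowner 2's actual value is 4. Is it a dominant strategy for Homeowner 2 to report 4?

Yes

Check each profile of the others' reports and compare truth against every alternative report.
Others report (2, 3): truth gives 1, best alternative gives 0.
Others report (3, 2): truth gives 1, best alternative gives 0.
Others report (2, 4): truth gives 1, best alternative gives 1.
Others report (3, 3): truth gives 1, best alternative gives 1.
Others report (3, 4): truth gives 1, best alternative gives 1.
Others report (4, 2): truth gives 1, best alternative gives 1.
(Remaining 3 profiles checked similarly; truth is weakly best in each.)
In every case the truthful report is at least as good as any alternative, so it is a dominant strategy.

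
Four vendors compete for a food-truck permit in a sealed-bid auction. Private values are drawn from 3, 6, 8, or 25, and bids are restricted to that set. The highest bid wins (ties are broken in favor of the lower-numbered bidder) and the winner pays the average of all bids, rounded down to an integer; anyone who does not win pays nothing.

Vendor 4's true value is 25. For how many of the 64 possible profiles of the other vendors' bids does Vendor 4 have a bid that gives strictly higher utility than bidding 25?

Others bid (3, 3, 3): truth gives 17; bid 6 gives 22 > 17. Violating.
Others bid (3, 3, 6): truth gives 16; bid 8 gives 20 > 16. Violating.
Others bid (3, 6, 3): truth gives 16; bid 8 gives 20 > 16. Violating.
Others bid (3, 6, 6): truth gives 15; bid 8 gives 20 > 15. Violating.
Others bid (3, 3, 8): truth gives 16; no alternative beats it.
Others bid (3, 3, 25): truth gives 0; no alternative beats it.
(Checking all 64 profiles: 8 have a profitable deviation, 56 do not.)

8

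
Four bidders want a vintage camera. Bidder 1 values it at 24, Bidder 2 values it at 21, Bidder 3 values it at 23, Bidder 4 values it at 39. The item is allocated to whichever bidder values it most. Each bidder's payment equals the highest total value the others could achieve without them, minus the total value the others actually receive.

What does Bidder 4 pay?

Bidder 4 has the highest value and receives the item.
Without Bidder 4, the item would go to the next-highest value, 24, so the others could achieve 24.
With Bidder 4 present and winning, the others receive nothing, so their total is 0.
Payment = 24 - 0 = 24.

24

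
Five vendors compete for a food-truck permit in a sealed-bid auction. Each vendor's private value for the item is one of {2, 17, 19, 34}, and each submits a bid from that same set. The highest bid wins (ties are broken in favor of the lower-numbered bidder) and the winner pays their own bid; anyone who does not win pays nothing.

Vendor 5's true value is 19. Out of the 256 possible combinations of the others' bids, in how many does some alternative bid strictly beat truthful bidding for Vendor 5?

1

Others bid (2, 2, 2, 2): truth gives 0; bid 17 gives 2 > 0. Violating.
Others bid (2, 2, 2, 17): truth gives 0; no alternative beats it.
Others bid (2, 2, 2, 19): truth gives 0; no alternative beats it.
(Checking all 256 profiles: 1 has a profitable deviation, 255 do not.)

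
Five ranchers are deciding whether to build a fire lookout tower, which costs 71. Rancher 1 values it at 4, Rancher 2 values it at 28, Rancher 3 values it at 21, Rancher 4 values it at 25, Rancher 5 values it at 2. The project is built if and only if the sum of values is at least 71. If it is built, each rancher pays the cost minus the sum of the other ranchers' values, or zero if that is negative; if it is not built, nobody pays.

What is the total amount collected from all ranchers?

47

Total value 80 ≥ cost 71, so it is built.
Rancher 1: others sum to 76; max(0, 71 - 76) = 0.
Rancher 2: others sum to 52; max(0, 71 - 52) = 19.
Rancher 3: others sum to 59; max(0, 71 - 59) = 12.
Rancher 4: others sum to 55; max(0, 71 - 55) = 16.
Rancher 5: others sum to 78; max(0, 71 - 78) = 0.
Total collected = 0 + 19 + 12 + 16 + 0 = 47.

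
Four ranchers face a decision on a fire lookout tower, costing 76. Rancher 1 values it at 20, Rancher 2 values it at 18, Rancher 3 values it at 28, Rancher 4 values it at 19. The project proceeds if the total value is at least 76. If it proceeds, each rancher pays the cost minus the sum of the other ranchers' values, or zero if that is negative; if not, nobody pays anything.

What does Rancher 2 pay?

9

Total value 85 ≥ cost 76, so the project is built.
The other ranchers' values sum to 67.
Cost minus that sum is 76 - 67 = 9.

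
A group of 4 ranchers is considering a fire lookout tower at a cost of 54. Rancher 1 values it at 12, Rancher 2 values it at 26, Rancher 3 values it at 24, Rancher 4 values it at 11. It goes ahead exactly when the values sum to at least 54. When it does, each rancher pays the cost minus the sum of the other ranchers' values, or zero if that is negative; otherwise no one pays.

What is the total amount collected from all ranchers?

Total value 73 ≥ cost 54, so it is built.
Rancher 1: others sum to 61; max(0, 54 - 61) = 0.
Rancher 2: others sum to 47; max(0, 54 - 47) = 7.
Rancher 3: others sum to 49; max(0, 54 - 49) = 5.
Rancher 4: others sum to 62; max(0, 54 - 62) = 0.
Total collected = 0 + 7 + 5 + 0 = 12.

12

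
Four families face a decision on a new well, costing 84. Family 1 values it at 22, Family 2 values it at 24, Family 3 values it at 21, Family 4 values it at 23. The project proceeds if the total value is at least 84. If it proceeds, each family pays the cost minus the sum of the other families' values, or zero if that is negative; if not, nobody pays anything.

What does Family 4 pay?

Total value 90 ≥ cost 84, so the project is built.
The other families' values sum to 67.
Cost minus that sum is 84 - 67 = 17.

17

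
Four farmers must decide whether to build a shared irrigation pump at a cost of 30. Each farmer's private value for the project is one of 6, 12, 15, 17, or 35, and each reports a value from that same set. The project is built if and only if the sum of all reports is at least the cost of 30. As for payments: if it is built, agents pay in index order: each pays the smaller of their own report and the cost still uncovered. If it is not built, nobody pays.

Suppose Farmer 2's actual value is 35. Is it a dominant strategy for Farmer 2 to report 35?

Consider the case where Farmer 1 reports 6, Farmer 3 reports 6 and Farmer 4 reports 6.
Truthful report 35: project built, pays 24, utility 35 - 24 = 11.
Report 12 instead: project built, pays 12, utility 35 - 12 = 23.
Since 23 > 11, reporting 12 is strictly better here, so truthful reporting is not dominant.

No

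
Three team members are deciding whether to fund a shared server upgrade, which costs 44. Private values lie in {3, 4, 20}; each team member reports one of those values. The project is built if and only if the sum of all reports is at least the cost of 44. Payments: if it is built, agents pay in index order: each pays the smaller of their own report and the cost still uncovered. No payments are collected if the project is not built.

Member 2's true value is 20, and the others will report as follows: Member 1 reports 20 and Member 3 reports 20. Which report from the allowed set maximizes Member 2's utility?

Report 3: project not built, utility 0.
Report 4: project built, pays 4, utility 20 - 4 = 16.
Report 20: project built, pays 20, utility 20 - 20 = 0.
The best choice is 4 with utility 16.

4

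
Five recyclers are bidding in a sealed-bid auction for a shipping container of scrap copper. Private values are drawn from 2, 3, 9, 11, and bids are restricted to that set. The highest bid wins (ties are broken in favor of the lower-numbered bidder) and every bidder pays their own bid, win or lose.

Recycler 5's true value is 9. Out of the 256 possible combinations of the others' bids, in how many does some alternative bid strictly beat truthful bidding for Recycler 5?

241

Others bid (2, 2, 2, 2): truth gives 0; bid 3 gives 6 > 0. Violating.
Others bid (2, 2, 2, 9): truth gives -9; bid 2 gives -2 > -9. Violating.
Others bid (2, 2, 2, 11): truth gives -9; bid 2 gives -2 > -9. Violating.
Others bid (2, 2, 3, 9): truth gives -9; bid 2 gives -2 > -9. Violating.
Others bid (2, 2, 2, 3): truth gives 0; no alternative beats it.
Others bid (2, 2, 3, 2): truth gives 0; no alternative beats it.
(Checking all 256 profiles: 241 have a profitable deviation, 15 do not.)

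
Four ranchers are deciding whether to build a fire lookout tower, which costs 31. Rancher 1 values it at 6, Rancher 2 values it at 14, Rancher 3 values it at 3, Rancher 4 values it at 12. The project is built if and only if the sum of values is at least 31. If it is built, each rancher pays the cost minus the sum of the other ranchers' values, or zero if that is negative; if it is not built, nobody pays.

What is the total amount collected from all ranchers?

20

Total value 35 ≥ cost 31, so it is built.
Rancher 1: others sum to 29; max(0, 31 - 29) = 2.
Rancher 2: others sum to 21; max(0, 31 - 21) = 10.
Rancher 3: others sum to 32; max(0, 31 - 32) = 0.
Rancher 4: others sum to 23; max(0, 31 - 23) = 8.
Total collected = 2 + 10 + 0 + 8 = 20.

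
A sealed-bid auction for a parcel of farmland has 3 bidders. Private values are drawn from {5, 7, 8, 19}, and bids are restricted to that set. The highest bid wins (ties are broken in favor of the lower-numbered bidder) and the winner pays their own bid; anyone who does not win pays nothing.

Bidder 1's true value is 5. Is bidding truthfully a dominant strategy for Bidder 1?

Check each profile of the others' bids and compare truth against every alternative bid.
Others bid (5, 5): truth gives 0, best alternative gives -2.
Others bid (5, 7): truth gives 0, best alternative gives -2.
Others bid (7, 5): truth gives 0, best alternative gives -2.
Others bid (7, 7): truth gives 0, best alternative gives -2.
Others bid (5, 8): truth gives 0, best alternative gives 0.
Others bid (5, 19): truth gives 0, best alternative gives 0.
(Remaining 10 profiles checked similarly; truth is weakly best in each.)
In every case the truthful bid is at least as good as any alternative, so it is a dominant strategy.

Yes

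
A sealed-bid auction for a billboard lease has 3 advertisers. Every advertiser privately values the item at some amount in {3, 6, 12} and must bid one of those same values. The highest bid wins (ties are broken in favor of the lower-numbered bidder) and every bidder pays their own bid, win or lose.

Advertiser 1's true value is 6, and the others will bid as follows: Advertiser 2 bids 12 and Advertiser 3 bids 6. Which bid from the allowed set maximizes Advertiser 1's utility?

Bid 3: loses but pays 3, utility -3.
Bid 6: loses but pays 6, utility -6.
Bid 12: wins, pays 12, utility 6 - 12 = -6.
The best choice is 3 with utility -3.

3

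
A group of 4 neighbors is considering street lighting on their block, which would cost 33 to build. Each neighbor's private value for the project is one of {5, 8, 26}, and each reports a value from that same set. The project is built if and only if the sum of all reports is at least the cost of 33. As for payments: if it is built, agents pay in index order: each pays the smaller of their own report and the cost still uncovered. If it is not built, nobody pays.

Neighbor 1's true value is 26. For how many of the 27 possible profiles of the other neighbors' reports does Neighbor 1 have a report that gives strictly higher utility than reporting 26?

Others report (5, 5, 26): truth gives 0; report 5 gives 21 > 0. Violating.
Others report (5, 8, 26): truth gives 0; report 5 gives 21 > 0. Violating.
Others report (5, 26, 5): truth gives 0; report 5 gives 21 > 0. Violating.
Others report (5, 26, 8): truth gives 0; report 5 gives 21 > 0. Violating.
Others report (5, 5, 5): truth gives 0; no alternative beats it.
Others report (5, 5, 8): truth gives 0; no alternative beats it.
(Checking all 27 profiles: 19 have a profitable deviation, 8 do not.)

19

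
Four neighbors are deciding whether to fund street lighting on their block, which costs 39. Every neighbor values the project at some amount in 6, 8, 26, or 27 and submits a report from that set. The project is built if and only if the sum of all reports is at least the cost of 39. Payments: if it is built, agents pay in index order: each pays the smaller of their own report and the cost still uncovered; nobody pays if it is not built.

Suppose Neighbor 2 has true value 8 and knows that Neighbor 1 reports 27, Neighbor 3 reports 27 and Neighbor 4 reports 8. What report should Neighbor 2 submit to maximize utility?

6

Report 6: project built, pays 6, utility 8 - 6 = 2.
Report 8: project built, pays 8, utility 8 - 8 = 0.
Report 26: project built, pays 12, utility 8 - 12 = -4.
Report 27: project built, pays 12, utility 8 - 12 = -4.
The best choice is 6 with utility 2.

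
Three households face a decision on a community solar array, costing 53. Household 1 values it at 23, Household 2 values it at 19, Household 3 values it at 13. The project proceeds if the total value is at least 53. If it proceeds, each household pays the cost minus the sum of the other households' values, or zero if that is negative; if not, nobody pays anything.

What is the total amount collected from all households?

49

Total value 55 ≥ cost 53, so it is built.
Household 1: others sum to 32; max(0, 53 - 32) = 21.
Household 2: others sum to 36; max(0, 53 - 36) = 17.
Household 3: others sum to 42; max(0, 53 - 42) = 11.
Total collected = 21 + 17 + 11 = 49.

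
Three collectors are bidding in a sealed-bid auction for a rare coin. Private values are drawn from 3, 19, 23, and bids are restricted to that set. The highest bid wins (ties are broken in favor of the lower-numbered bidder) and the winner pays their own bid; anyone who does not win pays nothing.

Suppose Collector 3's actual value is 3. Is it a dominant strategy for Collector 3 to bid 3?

Yes

Check each profile of the others' bids and compare truth against every alternative bid.
Others bid (3, 3): truth gives 0, best alternative gives -16.
Others bid (3, 19): truth gives 0, best alternative gives 0.
Others bid (3, 23): truth gives 0, best alternative gives 0.
Others bid (19, 3): truth gives 0, best alternative gives 0.
Others bid (19, 19): truth gives 0, best alternative gives 0.
Others bid (19, 23): truth gives 0, best alternative gives 0.
(Remaining 3 profiles checked similarly; truth is weakly best in each.)
In every case the truthful bid is at least as good as any alternative, so it is a dominant strategy.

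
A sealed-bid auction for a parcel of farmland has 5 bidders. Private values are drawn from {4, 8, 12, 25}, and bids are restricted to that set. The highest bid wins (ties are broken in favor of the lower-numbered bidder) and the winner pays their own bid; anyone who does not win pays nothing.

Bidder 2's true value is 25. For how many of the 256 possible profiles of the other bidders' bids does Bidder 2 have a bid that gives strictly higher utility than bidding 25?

Others bid (4, 4, 4, 4): truth gives 0; bid 8 gives 17 > 0. Violating.
Others bid (4, 4, 4, 8): truth gives 0; bid 8 gives 17 > 0. Violating.
Others bid (4, 4, 4, 12): truth gives 0; bid 12 gives 13 > 0. Violating.
Others bid (4, 4, 8, 4): truth gives 0; bid 8 gives 17 > 0. Violating.
Others bid (4, 4, 4, 25): truth gives 0; no alternative beats it.
Others bid (4, 4, 8, 25): truth gives 0; no alternative beats it.
(Checking all 256 profiles: 54 have a profitable deviation, 202 do not.)

54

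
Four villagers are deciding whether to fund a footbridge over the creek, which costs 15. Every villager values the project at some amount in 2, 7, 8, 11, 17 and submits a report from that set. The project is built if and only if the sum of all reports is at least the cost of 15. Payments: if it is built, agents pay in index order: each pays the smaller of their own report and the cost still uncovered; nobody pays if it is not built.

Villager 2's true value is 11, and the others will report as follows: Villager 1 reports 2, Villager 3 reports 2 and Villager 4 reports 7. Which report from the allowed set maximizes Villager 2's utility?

Report 2: project not built, utility 0.
Report 7: project built, pays 7, utility 11 - 7 = 4.
Report 8: project built, pays 8, utility 11 - 8 = 3.
Report 11: project built, pays 11, utility 11 - 11 = 0.
Report 17: project built, pays 13, utility 11 - 13 = -2.
The best choice is 7 with utility 4.

7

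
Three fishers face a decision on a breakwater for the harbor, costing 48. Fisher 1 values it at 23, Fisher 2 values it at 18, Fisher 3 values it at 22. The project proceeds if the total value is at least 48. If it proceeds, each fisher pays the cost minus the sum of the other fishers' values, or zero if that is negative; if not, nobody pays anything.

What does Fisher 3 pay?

Total value 63 ≥ cost 48, so the project is built.
The other fishers' values sum to 41.
Cost minus that sum is 48 - 41 = 7.

7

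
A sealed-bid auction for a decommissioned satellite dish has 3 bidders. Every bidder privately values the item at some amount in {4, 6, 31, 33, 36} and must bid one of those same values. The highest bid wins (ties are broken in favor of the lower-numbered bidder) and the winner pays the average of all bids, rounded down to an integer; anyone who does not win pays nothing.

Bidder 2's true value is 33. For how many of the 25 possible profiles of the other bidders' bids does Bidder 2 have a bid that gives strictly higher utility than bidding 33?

Others bid (4, 4): truth gives 20; bid 6 gives 29 > 20. Violating.
Others bid (4, 6): truth gives 19; bid 6 gives 28 > 19. Violating.
Others bid (4, 36): truth gives 0; bid 36 gives 8 > 0. Violating.
Others bid (6, 4): truth gives 19; bid 31 gives 20 > 19. Violating.
Others bid (4, 31): truth gives 11; no alternative beats it.
Others bid (4, 33): truth gives 10; no alternative beats it.
(Checking all 25 profiles: 9 have a profitable deviation, 16 do not.)

9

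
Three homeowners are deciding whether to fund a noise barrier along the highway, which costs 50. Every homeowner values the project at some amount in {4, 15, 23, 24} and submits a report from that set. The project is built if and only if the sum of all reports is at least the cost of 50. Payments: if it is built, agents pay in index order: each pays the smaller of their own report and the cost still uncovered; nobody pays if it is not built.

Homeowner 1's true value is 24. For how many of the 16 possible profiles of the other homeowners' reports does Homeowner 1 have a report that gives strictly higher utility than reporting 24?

13

Others report (4, 23): truth gives 0; report 23 gives 1 > 0. Violating.
Others report (4, 24): truth gives 0; report 23 gives 1 > 0. Violating.
Others report (15, 15): truth gives 0; report 23 gives 1 > 0. Violating.
Others report (15, 23): truth gives 0; report 15 gives 9 > 0. Violating.
Others report (4, 4): truth gives 0; no alternative beats it.
Others report (4, 15): truth gives 0; no alternative beats it.
(Checking all 16 profiles: 13 have a profitable deviation, 3 do not.)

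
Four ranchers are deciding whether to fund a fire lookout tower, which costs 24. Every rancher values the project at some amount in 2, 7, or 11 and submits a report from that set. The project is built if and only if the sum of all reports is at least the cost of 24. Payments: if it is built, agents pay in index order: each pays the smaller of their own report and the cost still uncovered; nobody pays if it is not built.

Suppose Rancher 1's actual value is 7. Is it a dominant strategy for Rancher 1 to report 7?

No

Consider the case where Rancher 2 reports 2, Rancher 3 reports 11 and Rancher 4 reports 11.
Truthful report 7: project built, pays 7, utility 7 - 7 = 0.
Report 2 instead: project built, pays 2, utility 7 - 2 = 5.
Since 5 > 0, reporting 2 is strictly better here, so truthful reporting is not dominant.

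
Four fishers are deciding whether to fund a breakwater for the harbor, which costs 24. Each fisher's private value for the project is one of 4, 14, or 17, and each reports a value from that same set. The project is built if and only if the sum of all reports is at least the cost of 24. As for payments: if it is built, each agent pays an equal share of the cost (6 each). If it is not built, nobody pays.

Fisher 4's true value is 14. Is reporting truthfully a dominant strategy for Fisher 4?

Yes

Check each profile of the others' reports and compare truth against every alternative report.
Others report (4, 4, 4): truth gives 8, best alternative gives 8.
Others report (4, 4, 14): truth gives 8, best alternative gives 8.
Others report (4, 4, 17): truth gives 8, best alternative gives 8.
Others report (4, 14, 4): truth gives 8, best alternative gives 8.
Others report (4, 14, 14): truth gives 8, best alternative gives 8.
Others report (4, 14, 17): truth gives 8, best alternative gives 8.
(Remaining 21 profiles checked similarly; truth is weakly best in each.)
In every case the truthful report is at least as good as any alternative, so it is a dominant strategy.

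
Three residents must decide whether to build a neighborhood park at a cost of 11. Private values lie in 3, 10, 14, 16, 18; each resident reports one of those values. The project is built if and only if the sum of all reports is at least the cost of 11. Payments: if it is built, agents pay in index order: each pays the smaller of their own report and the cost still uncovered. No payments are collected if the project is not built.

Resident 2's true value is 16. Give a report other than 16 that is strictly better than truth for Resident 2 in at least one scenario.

Suppose Resident 1 reports 3 and Resident 3 reports 10.
Report 16: project built, pays 8, utility 16 - 8 = 8.
Report 3: project built, pays 3, utility 16 - 3 = 13.
So reporting 3 beats truth here (13 > 8).

3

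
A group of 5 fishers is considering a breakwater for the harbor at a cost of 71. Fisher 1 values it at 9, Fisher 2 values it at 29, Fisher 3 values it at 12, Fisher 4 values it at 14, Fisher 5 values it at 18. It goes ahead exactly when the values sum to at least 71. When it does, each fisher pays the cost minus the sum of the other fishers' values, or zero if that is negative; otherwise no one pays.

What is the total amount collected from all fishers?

Total value 82 ≥ cost 71, so it is built.
Fisher 1: others sum to 73; max(0, 71 - 73) = 0.
Fisher 2: others sum to 53; max(0, 71 - 53) = 18.
Fisher 3: others sum to 70; max(0, 71 - 70) = 1.
Fisher 4: others sum to 68; max(0, 71 - 68) = 3.
Fisher 5: others sum to 64; max(0, 71 - 64) = 7.
Total collected = 0 + 18 + 1 + 3 + 7 = 29.

29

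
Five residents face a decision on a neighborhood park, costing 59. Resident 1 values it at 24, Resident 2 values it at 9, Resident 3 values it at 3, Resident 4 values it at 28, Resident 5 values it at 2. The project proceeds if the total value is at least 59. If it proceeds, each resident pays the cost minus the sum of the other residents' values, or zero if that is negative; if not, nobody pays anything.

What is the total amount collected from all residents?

40

Total value 66 ≥ cost 59, so it is built.
Resident 1: others sum to 42; max(0, 59 - 42) = 17.
Resident 2: others sum to 57; max(0, 59 - 57) = 2.
Resident 3: others sum to 63; max(0, 59 - 63) = 0.
Resident 4: others sum to 38; max(0, 59 - 38) = 21.
Resident 5: others sum to 64; max(0, 59 - 64) = 0.
Total collected = 17 + 2 + 0 + 21 + 0 = 40.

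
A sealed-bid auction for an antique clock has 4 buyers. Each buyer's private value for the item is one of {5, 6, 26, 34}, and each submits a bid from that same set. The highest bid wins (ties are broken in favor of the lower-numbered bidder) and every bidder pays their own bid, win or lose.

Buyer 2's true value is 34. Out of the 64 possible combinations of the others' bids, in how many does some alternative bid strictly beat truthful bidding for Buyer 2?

Others bid (5, 5, 5): truth gives 0; bid 6 gives 28 > 0. Violating.
Others bid (5, 5, 6): truth gives 0; bid 6 gives 28 > 0. Violating.
Others bid (5, 5, 26): truth gives 0; bid 26 gives 8 > 0. Violating.
Others bid (5, 6, 5): truth gives 0; bid 6 gives 28 > 0. Violating.
Others bid (5, 5, 34): truth gives 0; no alternative beats it.
Others bid (5, 6, 34): truth gives 0; no alternative beats it.
(Checking all 64 profiles: 34 have a profitable deviation, 30 do not.)

34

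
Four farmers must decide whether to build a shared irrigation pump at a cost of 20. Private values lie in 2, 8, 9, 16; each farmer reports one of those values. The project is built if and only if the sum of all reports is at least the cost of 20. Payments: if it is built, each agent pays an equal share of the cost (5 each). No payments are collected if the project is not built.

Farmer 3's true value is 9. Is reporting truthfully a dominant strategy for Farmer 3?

Consider the case where Farmer 1 reports 2, Farmer 2 reports 2 and Farmer 4 reports 2.
Truthful report 9: project not built, utility 0.
Report 16 instead: project built, pays 5, utility 9 - 5 = 4.
Since 4 > 0, reporting 16 is strictly better here, so truthful reporting is not dominant.

No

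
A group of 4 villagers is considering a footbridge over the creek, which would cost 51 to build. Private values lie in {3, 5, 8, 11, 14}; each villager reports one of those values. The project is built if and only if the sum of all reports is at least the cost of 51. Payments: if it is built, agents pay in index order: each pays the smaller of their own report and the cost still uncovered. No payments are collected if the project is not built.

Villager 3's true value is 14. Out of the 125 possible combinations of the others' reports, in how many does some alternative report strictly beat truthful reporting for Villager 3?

1

Others report (14, 14, 14): truth gives 0; report 11 gives 3 > 0. Violating.
Others report (3, 3, 3): truth gives 0; no alternative beats it.
Others report (3, 3, 5): truth gives 0; no alternative beats it.
(Checking all 125 profiles: 1 has a profitable deviation, 124 do not.)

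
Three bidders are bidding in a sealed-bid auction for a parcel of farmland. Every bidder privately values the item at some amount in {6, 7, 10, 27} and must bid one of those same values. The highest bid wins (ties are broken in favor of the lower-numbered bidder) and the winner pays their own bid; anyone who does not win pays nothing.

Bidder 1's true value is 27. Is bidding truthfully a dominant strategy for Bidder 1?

Consider the case where Bidder 2 bids 6 and Bidder 3 bids 6.
Truthful bid 27: wins, pays 27, utility 27 - 27 = 0.
Bid 6 instead: wins, pays 6, utility 27 - 6 = 21.
Since 21 > 0, bidding 6 is strictly better here, so truthful bidding is not dominant.

No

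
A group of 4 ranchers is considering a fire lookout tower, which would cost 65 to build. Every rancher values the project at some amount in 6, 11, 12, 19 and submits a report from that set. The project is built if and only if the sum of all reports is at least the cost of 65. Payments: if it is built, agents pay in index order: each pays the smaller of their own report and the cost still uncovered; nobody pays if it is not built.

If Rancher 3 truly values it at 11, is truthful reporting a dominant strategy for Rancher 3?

Yes

Check each profile of the others' reports and compare truth against every alternative report.
Others report (6, 6, 6): truth gives 0, best alternative gives 0.
Others report (6, 6, 11): truth gives 0, best alternative gives 0.
Others report (6, 6, 12): truth gives 0, best alternative gives 0.
Others report (6, 6, 19): truth gives 0, best alternative gives 0.
Others report (6, 11, 6): truth gives 0, best alternative gives 0.
Others report (6, 11, 11): truth gives 0, best alternative gives 0.
(Remaining 58 profiles checked similarly; truth is weakly best in each.)
In every case the truthful report is at least as good as any alternative, so it is a dominant strategy.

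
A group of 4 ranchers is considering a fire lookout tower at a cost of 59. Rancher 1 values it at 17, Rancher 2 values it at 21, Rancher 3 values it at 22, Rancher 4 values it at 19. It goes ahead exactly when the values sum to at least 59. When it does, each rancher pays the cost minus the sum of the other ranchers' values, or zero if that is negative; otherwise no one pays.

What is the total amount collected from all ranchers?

Total value 79 ≥ cost 59, so it is built.
Rancher 1: others sum to 62; max(0, 59 - 62) = 0.
Rancher 2: others sum to 58; max(0, 59 - 58) = 1.
Rancher 3: others sum to 57; max(0, 59 - 57) = 2.
Rancher 4: others sum to 60; max(0, 59 - 60) = 0.
Total collected = 0 + 1 + 2 + 0 = 3.

3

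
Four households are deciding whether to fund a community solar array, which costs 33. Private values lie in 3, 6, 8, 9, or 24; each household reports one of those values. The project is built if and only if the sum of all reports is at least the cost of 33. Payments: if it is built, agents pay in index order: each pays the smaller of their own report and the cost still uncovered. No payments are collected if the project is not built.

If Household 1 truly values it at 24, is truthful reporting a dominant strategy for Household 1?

Consider the case where Household 2 reports 3, Household 3 reports 3 and Household 4 reports 24.
Truthful report 24: project built, pays 24, utility 24 - 24 = 0.
Report 3 instead: project built, pays 3, utility 24 - 3 = 21.
Since 21 > 0, reporting 3 is strictly better here, so truthful reporting is not dominant.

No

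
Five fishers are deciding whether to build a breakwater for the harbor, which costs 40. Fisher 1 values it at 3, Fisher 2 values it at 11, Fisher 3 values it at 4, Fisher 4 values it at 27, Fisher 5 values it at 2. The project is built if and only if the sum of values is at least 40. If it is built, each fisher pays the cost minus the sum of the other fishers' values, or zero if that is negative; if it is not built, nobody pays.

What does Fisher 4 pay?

20

Total value 47 ≥ cost 40, so the project is built.
The other fishers' values sum to 20.
Cost minus that sum is 40 - 20 = 20.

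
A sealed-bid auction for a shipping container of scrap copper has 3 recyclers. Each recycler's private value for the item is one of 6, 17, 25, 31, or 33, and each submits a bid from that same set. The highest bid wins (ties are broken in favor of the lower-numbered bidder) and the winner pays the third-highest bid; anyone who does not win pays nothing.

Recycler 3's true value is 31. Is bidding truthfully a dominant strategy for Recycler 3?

Consider the case where Recycler 1 bids 6 and Recycler 2 bids 31.
Truthful bid 31: loses, pays 0, utility 0.
Bid 33 instead: wins, pays 6, utility 31 - 6 = 25.
Since 25 > 0, bidding 33 is strictly better here, so truthful bidding is not dominant.

No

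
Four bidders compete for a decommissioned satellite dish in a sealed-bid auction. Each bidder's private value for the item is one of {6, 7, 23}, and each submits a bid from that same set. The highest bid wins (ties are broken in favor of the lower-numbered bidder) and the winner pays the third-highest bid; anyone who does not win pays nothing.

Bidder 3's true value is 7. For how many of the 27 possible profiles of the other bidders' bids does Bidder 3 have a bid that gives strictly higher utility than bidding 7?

3

Others bid (6, 6, 23): truth gives 0; bid 23 gives 1 > 0. Violating.
Others bid (6, 7, 6): truth gives 0; bid 23 gives 1 > 0. Violating.
Others bid (7, 6, 6): truth gives 0; bid 23 gives 1 > 0. Violating.
Others bid (6, 6, 6): truth gives 1; no alternative beats it.
Others bid (6, 6, 7): truth gives 1; no alternative beats it.
(Checking all 27 profiles: 3 have a profitable deviation, 24 do not.)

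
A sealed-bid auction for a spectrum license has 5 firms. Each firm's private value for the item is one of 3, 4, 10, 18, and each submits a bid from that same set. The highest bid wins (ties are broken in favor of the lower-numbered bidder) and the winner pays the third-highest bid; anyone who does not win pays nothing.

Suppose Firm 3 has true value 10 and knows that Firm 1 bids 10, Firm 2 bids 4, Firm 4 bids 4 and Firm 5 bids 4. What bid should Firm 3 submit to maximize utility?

Bid 3: loses, pays 0, utility 0.
Bid 4: loses, pays 0, utility 0.
Bid 10: loses, pays 0, utility 0.
Bid 18: wins, pays 4, utility 10 - 4 = 6.
The best choice is 18 with utility 6.

18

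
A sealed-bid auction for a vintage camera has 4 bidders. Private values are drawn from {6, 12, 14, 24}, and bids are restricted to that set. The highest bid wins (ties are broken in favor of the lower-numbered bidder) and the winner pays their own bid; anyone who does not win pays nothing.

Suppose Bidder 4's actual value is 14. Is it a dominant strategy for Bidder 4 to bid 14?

No

Consider the case where Bidder 1 bids 6, Bidder 2 bids 6 and Bidder 3 bids 6.
Truthful bid 14: wins, pays 14, utility 14 - 14 = 0.
Bid 12 instead: wins, pays 12, utility 14 - 12 = 2.
Since 2 > 0, bidding 12 is strictly better here, so truthful bidding is not dominant.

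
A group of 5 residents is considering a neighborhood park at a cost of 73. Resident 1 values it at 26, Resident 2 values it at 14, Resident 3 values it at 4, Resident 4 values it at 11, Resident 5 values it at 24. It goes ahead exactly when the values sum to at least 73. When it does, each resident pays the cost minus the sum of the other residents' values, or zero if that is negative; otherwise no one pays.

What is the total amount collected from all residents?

Total value 79 ≥ cost 73, so it is built.
Resident 1: others sum to 53; max(0, 73 - 53) = 20.
Resident 2: others sum to 65; max(0, 73 - 65) = 8.
Resident 3: others sum to 75; max(0, 73 - 75) = 0.
Resident 4: others sum to 68; max(0, 73 - 68) = 5.
Resident 5: others sum to 55; max(0, 73 - 55) = 18.
Total collected = 20 + 8 + 0 + 5 + 18 = 51.

51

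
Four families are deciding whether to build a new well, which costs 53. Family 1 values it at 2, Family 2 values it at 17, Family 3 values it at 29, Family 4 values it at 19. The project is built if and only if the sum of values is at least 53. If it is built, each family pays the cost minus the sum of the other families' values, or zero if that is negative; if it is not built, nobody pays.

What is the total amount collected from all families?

Total value 67 ≥ cost 53, so it is built.
Family 1: others sum to 65; max(0, 53 - 65) = 0.
Family 2: others sum to 50; max(0, 53 - 50) = 3.
Family 3: others sum to 38; max(0, 53 - 38) = 15.
Family 4: others sum to 48; max(0, 53 - 48) = 5.
Total collected = 0 + 3 + 15 + 5 = 23.

23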